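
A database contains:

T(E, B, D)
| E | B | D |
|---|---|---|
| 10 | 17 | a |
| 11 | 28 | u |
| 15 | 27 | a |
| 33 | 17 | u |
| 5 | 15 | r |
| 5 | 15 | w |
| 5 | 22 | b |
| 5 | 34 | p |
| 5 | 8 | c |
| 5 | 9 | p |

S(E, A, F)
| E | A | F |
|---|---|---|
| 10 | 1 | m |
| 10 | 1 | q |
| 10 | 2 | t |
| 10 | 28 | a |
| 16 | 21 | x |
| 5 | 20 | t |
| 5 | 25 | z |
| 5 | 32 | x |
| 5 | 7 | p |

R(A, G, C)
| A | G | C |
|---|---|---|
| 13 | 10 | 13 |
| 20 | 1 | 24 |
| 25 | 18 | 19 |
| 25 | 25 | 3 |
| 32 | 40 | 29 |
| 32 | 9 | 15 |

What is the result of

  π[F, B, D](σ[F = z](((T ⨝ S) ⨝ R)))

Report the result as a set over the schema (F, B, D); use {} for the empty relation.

{(z, 15, r), (z, 15, w), (z, 22, b), (z, 34, p), (z, 8, c), (z, 9, p)}

T ⋈ S (natural join on E): {(10, 17, a, 1, m), (10, 17, a, 1, q), (10, 17, a, 2, t), (10, 17, a, 28, a), (5, 15, r, 20, t), (5, 15, r, 25, z), (5, 15, r, 32, x), (5, 15, r, 7, p), (5, 15, w, 20, t), (5, 15, w, 25, z), (5, 15, w, 32, x), (5, 15, w, 7, p), (5, 22, b, 20, t), (5, 22, b, 25, z), (5, 22, b, 32, x), (5, 22, b, 7, p), (5, 34, p, 20, t), (5, 34, p, 25, z), (5, 34, p, 32, x), (5, 34, p, 7, p), (5, 8, c, 20, t), (5, 8, c, 25, z), (5, 8, c, 32, x), (5, 8, c, 7, p), (5, 9, p, 20, t), (5, 9, p, 25, z), (5, 9, p, 32, x), (5, 9, p, 7, p)}
(T ⨝ S) ⋈ R (natural join on A): {(5, 15, r, 20, t, 1, 24), (5, 15, r, 25, z, 18, 19), (5, 15, r, 25, z, 25, 3), (5, 15, r, 32, x, 40, 29), (5, 15, r, 32, x, 9, 15), (5, 15, w, 20, t, 1, 24), (5, 15, w, 25, z, 18, 19), (5, 15, w, 25, z, 25, 3), (5, 15, w, 32, x, 40, 29), (5, 15, w, 32, x, 9, 15), (5, 22, b, 20, t, 1, 24), (5, 22, b, 25, z, 18, 19), (5, 22, b, 25, z, 25, 3), (5, 22, b, 32, x, 40, 29), (5, 22, b, 32, x, 9, 15), (5, 34, p, 20, t, 1, 24), (5, 34, p, 25, z, 18, 19), (5, 34, p, 25, z, 25, 3), (5, 34, p, 32, x, 40, 29), (5, 34, p, 32, x, 9, 15), (5, 8, c, 20, t, 1, 24), (5, 8, c, 25, z, 18, 19), (5, 8, c, 25, z, 25, 3), (5, 8, c, 32, x, 40, 29), (5, 8, c, 32, x, 9, 15), (5, 9, p, 20, t, 1, 24), (5, 9, p, 25, z, 18, 19), (5, 9, p, 25, z, 25, 3), (5, 9, p, 32, x, 40, 29), (5, 9, p, 32, x, 9, 15)}
Apply σ_{F = z}; surviving tuples: {(5, 15, r, 25, z, 18, 19), (5, 15, r, 25, z, 25, 3), (5, 15, w, 25, z, 18, 19), (5, 15, w, 25, z, 25, 3), (5, 22, b, 25, z, 18, 19), (5, 22, b, 25, z, 25, 3), (5, 34, p, 25, z, 18, 19), (5, 34, p, 25, z, 25, 3), (5, 8, c, 25, z, 18, 19), (5, 8, c, 25, z, 25, 3), (5, 9, p, 25, z, 18, 19), (5, 9, p, 25, z, 25, 3)}
π_{F, B, D} gives {(z, 15, r), (z, 15, w), (z, 22, b), (z, 34, p), (z, 8, c), (z, 9, p)} (6 duplicate(s) eliminated).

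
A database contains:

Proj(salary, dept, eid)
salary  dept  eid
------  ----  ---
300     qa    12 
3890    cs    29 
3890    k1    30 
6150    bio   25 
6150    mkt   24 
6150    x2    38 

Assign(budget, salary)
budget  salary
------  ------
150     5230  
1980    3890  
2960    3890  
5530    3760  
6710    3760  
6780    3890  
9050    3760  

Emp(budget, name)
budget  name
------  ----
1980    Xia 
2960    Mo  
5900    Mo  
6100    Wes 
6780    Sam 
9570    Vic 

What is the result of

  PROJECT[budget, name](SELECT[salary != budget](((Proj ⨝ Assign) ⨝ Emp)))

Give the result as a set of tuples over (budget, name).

Natural join on salary: {(3890, cs, 29, 1980), (3890, cs, 29, 2960), (3890, cs, 29, 6780), (3890, k1, 30, 1980), (3890, k1, 30, 2960), (3890, k1, 30, 6780)}
Natural join on budget: {(3890, cs, 29, 1980, Xia), (3890, cs, 29, 2960, Mo), (3890, cs, 29, 6780, Sam), (3890, k1, 30, 1980, Xia), (3890, k1, 30, 2960, Mo), (3890, k1, 30, 6780, Sam)}
Selection salary != budget: {(3890, cs, 29, 1980, Xia), (3890, cs, 29, 2960, Mo), (3890, cs, 29, 6780, Sam), (3890, k1, 30, 1980, Xia), (3890, k1, 30, 2960, Mo), (3890, k1, 30, 6780, Sam)}
π[budget, name]: project onto (budget, name) (3 duplicate(s) eliminated) → {(1980, Xia), (2960, Mo), (6780, Sam)}

{(1980, Xia), (2960, Mo), (6780, Sam)}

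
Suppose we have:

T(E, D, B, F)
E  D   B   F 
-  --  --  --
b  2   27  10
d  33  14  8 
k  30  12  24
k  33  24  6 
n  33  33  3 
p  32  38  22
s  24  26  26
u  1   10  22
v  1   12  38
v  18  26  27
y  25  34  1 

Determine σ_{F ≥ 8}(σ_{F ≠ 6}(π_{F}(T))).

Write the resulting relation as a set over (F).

π[F]: project onto (F) (1 duplicate(s) eliminated) → {1, 10, 22, 24, 26, 27, 3, 38, 6, 8}
σ[F ≠ 6]: keep tuples satisfying F ≠ 6 → {1, 10, 22, 24, 26, 27, 3, 38, 8}
σ[F ≥ 8]: keep tuples satisfying F ≥ 8 → {10, 22, 24, 26, 27, 38, 8}

{10, 22, 24, 26, 27, 38, 8}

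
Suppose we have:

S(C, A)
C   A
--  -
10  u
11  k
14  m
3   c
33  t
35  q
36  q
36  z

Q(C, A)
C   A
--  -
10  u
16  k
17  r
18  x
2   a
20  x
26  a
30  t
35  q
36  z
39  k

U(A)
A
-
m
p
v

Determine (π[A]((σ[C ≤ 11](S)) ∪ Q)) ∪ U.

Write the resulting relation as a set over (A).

{a, c, k, m, p, q, r, t, u, v, x, z}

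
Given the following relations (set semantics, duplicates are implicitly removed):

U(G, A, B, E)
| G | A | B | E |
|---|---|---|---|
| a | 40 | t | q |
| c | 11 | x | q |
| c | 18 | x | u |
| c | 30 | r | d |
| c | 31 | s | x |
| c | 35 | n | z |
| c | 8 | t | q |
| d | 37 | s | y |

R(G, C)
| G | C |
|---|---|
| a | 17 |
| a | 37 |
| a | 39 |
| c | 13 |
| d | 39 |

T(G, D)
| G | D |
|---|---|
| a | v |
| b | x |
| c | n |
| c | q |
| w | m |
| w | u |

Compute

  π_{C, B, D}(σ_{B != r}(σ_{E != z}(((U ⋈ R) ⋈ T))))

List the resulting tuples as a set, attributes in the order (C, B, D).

{(13, s, n), (13, s, q), (13, t, n), (13, t, q), (13, x, n), (13, x, q), (17, t, v), (37, t, v), (39, t, v)}

Joining U and R on G yields {(a, 40, t, q, 17), (a, 40, t, q, 37), (a, 40, t, q, 39), (c, 11, x, q, 13), (c, 18, x, u, 13), (c, 30, r, d, 13), (c, 31, s, x, 13), (c, 35, n, z, 13), (c, 8, t, q, 13), (d, 37, s, y, 39)}.
Joining (U ⋈ R) and T on G yields {(a, 40, t, q, 17, v), (a, 40, t, q, 37, v), (a, 40, t, q, 39, v), (c, 11, x, q, 13, n), (c, 11, x, q, 13, q), (c, 18, x, u, 13, n), (c, 18, x, u, 13, q), (c, 30, r, d, 13, n), (c, 30, r, d, 13, q), (c, 31, s, x, 13, n), (c, 31, s, x, 13, q), (c, 35, n, z, 13, n), (c, 35, n, z, 13, q), (c, 8, t, q, 13, n), (c, 8, t, q, 13, q)}.
Selection E != z: {(a, 40, t, q, 17, v), (a, 40, t, q, 37, v), (a, 40, t, q, 39, v), (c, 11, x, q, 13, n), (c, 11, x, q, 13, q), (c, 18, x, u, 13, n), (c, 18, x, u, 13, q), (c, 30, r, d, 13, n), (c, 30, r, d, 13, q), (c, 31, s, x, 13, n), (c, 31, s, x, 13, q), (c, 8, t, q, 13, n), (c, 8, t, q, 13, q)}
Selection B != r: {(a, 40, t, q, 17, v), (a, 40, t, q, 37, v), (a, 40, t, q, 39, v), (c, 11, x, q, 13, n), (c, 11, x, q, 13, q), (c, 18, x, u, 13, n), (c, 18, x, u, 13, q), (c, 31, s, x, 13, n), (c, 31, s, x, 13, q), (c, 8, t, q, 13, n), (c, 8, t, q, 13, q)}
Keep only column(s) C, B, D (2 duplicate(s) eliminated): {(13, s, n), (13, s, q), (13, t, n), (13, t, q), (13, x, n), (13, x, q), (17, t, v), (37, t, v), (39, t, v)}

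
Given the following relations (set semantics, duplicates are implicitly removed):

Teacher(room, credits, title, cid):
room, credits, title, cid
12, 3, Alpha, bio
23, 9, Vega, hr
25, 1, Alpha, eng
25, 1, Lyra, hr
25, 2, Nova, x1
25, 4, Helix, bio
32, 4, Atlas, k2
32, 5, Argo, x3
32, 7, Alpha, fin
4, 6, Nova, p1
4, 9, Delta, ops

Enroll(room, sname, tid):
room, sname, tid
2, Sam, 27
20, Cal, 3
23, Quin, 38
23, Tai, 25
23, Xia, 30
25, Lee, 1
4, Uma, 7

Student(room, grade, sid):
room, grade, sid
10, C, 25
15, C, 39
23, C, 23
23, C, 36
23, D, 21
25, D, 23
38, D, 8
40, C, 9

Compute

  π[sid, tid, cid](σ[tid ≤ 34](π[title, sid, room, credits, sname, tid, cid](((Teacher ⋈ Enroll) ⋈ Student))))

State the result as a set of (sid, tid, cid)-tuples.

Teacher ⋈ Enroll (natural join on room): {(23, 9, Vega, hr, Quin, 38), (23, 9, Vega, hr, Tai, 25), (23, 9, Vega, hr, Xia, 30), (25, 1, Alpha, eng, Lee, 1), (25, 1, Lyra, hr, Lee, 1), (25, 2, Nova, x1, Lee, 1), (25, 4, Helix, bio, Lee, 1), (4, 6, Nova, p1, Uma, 7), (4, 9, Delta, ops, Uma, 7)}
(Teacher ⋈ Enroll) ⋈ Student (natural join on room): {(23, 9, Vega, hr, Quin, 38, C, 23), (23, 9, Vega, hr, Quin, 38, C, 36), (23, 9, Vega, hr, Quin, 38, D, 21), (23, 9, Vega, hr, Tai, 25, C, 23), (23, 9, Vega, hr, Tai, 25, C, 36), (23, 9, Vega, hr, Tai, 25, D, 21), (23, 9, Vega, hr, Xia, 30, C, 23), (23, 9, Vega, hr, Xia, 30, C, 36), (23, 9, Vega, hr, Xia, 30, D, 21), (25, 1, Alpha, eng, Lee, 1, D, 23), (25, 1, Lyra, hr, Lee, 1, D, 23), (25, 2, Nova, x1, Lee, 1, D, 23), (25, 4, Helix, bio, Lee, 1, D, 23)}
π_{title, sid, room, credits, sname, tid, cid} gives {(Alpha, 23, 25, 1, Lee, 1, eng), (Helix, 23, 25, 4, Lee, 1, bio), (Lyra, 23, 25, 1, Lee, 1, hr), (Nova, 23, 25, 2, Lee, 1, x1), (Vega, 21, 23, 9, Quin, 38, hr), (Vega, 21, 23, 9, Tai, 25, hr), (Vega, 21, 23, 9, Xia, 30, hr), (Vega, 23, 23, 9, Quin, 38, hr), (Vega, 23, 23, 9, Tai, 25, hr), (Vega, 23, 23, 9, Xia, 30, hr), (Vega, 36, 23, 9, Quin, 38, hr), (Vega, 36, 23, 9, Tai, 25, hr), (Vega, 36, 23, 9, Xia, 30, hr)}.
σ[tid ≤ 34]: keep tuples satisfying tid ≤ 34 → {(Alpha, 23, 25, 1, Lee, 1, eng), (Helix, 23, 25, 4, Lee, 1, bio), (Lyra, 23, 25, 1, Lee, 1, hr), (Nova, 23, 25, 2, Lee, 1, x1), (Vega, 21, 23, 9, Tai, 25, hr), (Vega, 21, 23, 9, Xia, 30, hr), (Vega, 23, 23, 9, Tai, 25, hr), (Vega, 23, 23, 9, Xia, 30, hr), (Vega, 36, 23, 9, Tai, 25, hr), (Vega, 36, 23, 9, Xia, 30, hr)}
π_{sid, tid, cid} gives {(21, 25, hr), (21, 30, hr), (23, 1, bio), (23, 1, eng), (23, 1, hr), (23, 1, x1), (23, 25, hr), (23, 30, hr), (36, 25, hr), (36, 30, hr)}.

{(21, 25, hr), (21, 30, hr), (23, 1, bio), (23, 1, eng), (23, 1, hr), (23, 1, x1), (23, 25, hr), (23, 30, hr), (36, 25, hr), (36, 30, hr)}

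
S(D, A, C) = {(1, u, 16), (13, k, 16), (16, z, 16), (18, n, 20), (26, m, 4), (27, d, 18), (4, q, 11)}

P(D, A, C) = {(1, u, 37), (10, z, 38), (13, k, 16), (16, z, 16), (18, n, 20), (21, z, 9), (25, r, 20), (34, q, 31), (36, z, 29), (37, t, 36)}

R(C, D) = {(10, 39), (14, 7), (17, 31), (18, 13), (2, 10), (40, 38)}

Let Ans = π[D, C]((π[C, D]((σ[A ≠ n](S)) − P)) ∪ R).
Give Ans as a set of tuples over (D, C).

{(1, 16), (10, 2), (13, 18), (26, 4), (27, 18), (31, 17), (38, 40), (39, 10), (4, 11), (7, 14)}

σ[A ≠ n]: keep tuples satisfying A ≠ n → {(1, u, 16), (13, k, 16), (16, z, 16), (26, m, 4), (27, d, 18), (4, q, 11)}
Taking the difference: {(1, u, 16), (26, m, 4), (27, d, 18), (4, q, 11)}
Keep only column(s) C, D: {(11, 4), (16, 1), (18, 27), (4, 26)}
Taking the union: {(10, 39), (11, 4), (14, 7), (16, 1), (17, 31), (18, 13), (18, 27), (2, 10), (4, 26), (40, 38)}
Keep only column(s) D, C: {(1, 16), (10, 2), (13, 18), (26, 4), (27, 18), (31, 17), (38, 40), (39, 10), (4, 11), (7, 14)}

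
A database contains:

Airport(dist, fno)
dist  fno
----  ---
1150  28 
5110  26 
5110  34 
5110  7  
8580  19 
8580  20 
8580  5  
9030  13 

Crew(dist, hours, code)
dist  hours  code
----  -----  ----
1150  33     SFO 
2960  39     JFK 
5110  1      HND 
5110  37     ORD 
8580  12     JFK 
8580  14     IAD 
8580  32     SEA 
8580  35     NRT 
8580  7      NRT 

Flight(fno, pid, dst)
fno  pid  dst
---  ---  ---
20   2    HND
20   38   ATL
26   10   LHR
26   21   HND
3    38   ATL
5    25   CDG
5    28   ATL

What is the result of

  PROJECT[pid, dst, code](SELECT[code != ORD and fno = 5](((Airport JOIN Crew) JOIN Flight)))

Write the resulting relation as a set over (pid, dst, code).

Natural join on dist: {(1150, 28, 33, SFO), (5110, 26, 1, HND), (5110, 26, 37, ORD), (5110, 34, 1, HND), (5110, 34, 37, ORD), (5110, 7, 1, HND), (5110, 7, 37, ORD), (8580, 19, 12, JFK), (8580, 19, 14, IAD), (8580, 19, 32, SEA), (8580, 19, 35, NRT), (8580, 19, 7, NRT), (8580, 20, 12, JFK), (8580, 20, 14, IAD), (8580, 20, 32, SEA), (8580, 20, 35, NRT), (8580, 20, 7, NRT), (8580, 5, 12, JFK), (8580, 5, 14, IAD), (8580, 5, 32, SEA), (8580, 5, 35, NRT), (8580, 5, 7, NRT)}
Natural join on fno: {(5110, 26, 1, HND, 10, LHR), (5110, 26, 1, HND, 21, HND), (5110, 26, 37, ORD, 10, LHR), (5110, 26, 37, ORD, 21, HND), (8580, 20, 12, JFK, 2, HND), (8580, 20, 12, JFK, 38, ATL), (8580, 20, 14, IAD, 2, HND), (8580, 20, 14, IAD, 38, ATL), (8580, 20, 32, SEA, 2, HND), (8580, 20, 32, SEA, 38, ATL), (8580, 20, 35, NRT, 2, HND), (8580, 20, 35, NRT, 38, ATL), (8580, 20, 7, NRT, 2, HND), (8580, 20, 7, NRT, 38, ATL), (8580, 5, 12, JFK, 25, CDG), (8580, 5, 12, JFK, 28, ATL), (8580, 5, 14, IAD, 25, CDG), (8580, 5, 14, IAD, 28, ATL), (8580, 5, 32, SEA, 25, CDG), (8580, 5, 32, SEA, 28, ATL), (8580, 5, 35, NRT, 25, CDG), (8580, 5, 35, NRT, 28, ATL), (8580, 5, 7, NRT, 25, CDG), (8580, 5, 7, NRT, 28, ATL)}
σ[code != ORD and fno = 5]: keep tuples satisfying code != ORD and fno = 5 → {(8580, 5, 12, JFK, 25, CDG), (8580, 5, 12, JFK, 28, ATL), (8580, 5, 14, IAD, 25, CDG), (8580, 5, 14, IAD, 28, ATL), (8580, 5, 32, SEA, 25, CDG), (8580, 5, 32, SEA, 28, ATL), (8580, 5, 35, NRT, 25, CDG), (8580, 5, 35, NRT, 28, ATL), (8580, 5, 7, NRT, 25, CDG), (8580, 5, 7, NRT, 28, ATL)}
π_{pid, dst, code} gives {(25, CDG, IAD), (25, CDG, JFK), (25, CDG, NRT), (25, CDG, SEA), (28, ATL, IAD), (28, ATL, JFK), (28, ATL, NRT), (28, ATL, SEA)} (2 duplicate(s) eliminated).

{(25, CDG, IAD), (25, CDG, JFK), (25, CDG, NRT), (25, CDG, SEA), (28, ATL, IAD), (28, ATL, JFK), (28, ATL, NRT), (28, ATL, SEA)}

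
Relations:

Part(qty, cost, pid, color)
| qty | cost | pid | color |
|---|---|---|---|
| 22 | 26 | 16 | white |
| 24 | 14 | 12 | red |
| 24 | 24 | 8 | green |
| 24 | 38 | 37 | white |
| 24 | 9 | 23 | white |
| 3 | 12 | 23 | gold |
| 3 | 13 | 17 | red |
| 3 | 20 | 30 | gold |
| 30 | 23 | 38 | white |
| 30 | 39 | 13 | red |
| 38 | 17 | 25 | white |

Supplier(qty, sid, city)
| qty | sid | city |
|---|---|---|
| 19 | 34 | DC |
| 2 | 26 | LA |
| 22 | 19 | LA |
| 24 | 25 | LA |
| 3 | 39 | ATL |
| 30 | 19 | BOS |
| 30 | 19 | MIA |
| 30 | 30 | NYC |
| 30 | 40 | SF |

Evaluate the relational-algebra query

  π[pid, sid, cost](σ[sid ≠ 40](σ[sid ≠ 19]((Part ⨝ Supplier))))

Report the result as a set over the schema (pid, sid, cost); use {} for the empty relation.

{(12, 25, 14), (13, 30, 39), (17, 39, 13), (23, 25, 9), (23, 39, 12), (30, 39, 20), (37, 25, 38), (38, 30, 23), (8, 25, 24)}

Natural join on qty: {(22, 26, 16, white, 19, LA), (24, 14, 12, red, 25, LA), (24, 24, 8, green, 25, LA), (24, 38, 37, white, 25, LA), (24, 9, 23, white, 25, LA), (3, 12, 23, gold, 39, ATL), (3, 13, 17, red, 39, ATL), (3, 20, 30, gold, 39, ATL), (30, 23, 38, white, 19, BOS), (30, 23, 38, white, 19, MIA), (30, 23, 38, white, 30, NYC), (30, 23, 38, white, 40, SF), (30, 39, 13, red, 19, BOS), (30, 39, 13, red, 19, MIA), (30, 39, 13, red, 30, NYC), (30, 39, 13, red, 40, SF)}
Apply σ_{sid ≠ 19}; surviving tuples: {(24, 14, 12, red, 25, LA), (24, 24, 8, green, 25, LA), (24, 38, 37, white, 25, LA), (24, 9, 23, white, 25, LA), (3, 12, 23, gold, 39, ATL), (3, 13, 17, red, 39, ATL), (3, 20, 30, gold, 39, ATL), (30, 23, 38, white, 30, NYC), (30, 23, 38, white, 40, SF), (30, 39, 13, red, 30, NYC), (30, 39, 13, red, 40, SF)}
Apply σ_{sid ≠ 40}; surviving tuples: {(24, 14, 12, red, 25, LA), (24, 24, 8, green, 25, LA), (24, 38, 37, white, 25, LA), (24, 9, 23, white, 25, LA), (3, 12, 23, gold, 39, ATL), (3, 13, 17, red, 39, ATL), (3, 20, 30, gold, 39, ATL), (30, 23, 38, white, 30, NYC), (30, 39, 13, red, 30, NYC)}
π[pid, sid, cost]: project onto (pid, sid, cost) → {(12, 25, 14), (13, 30, 39), (17, 39, 13), (23, 25, 9), (23, 39, 12), (30, 39, 20), (37, 25, 38), (38, 30, 23), (8, 25, 24)}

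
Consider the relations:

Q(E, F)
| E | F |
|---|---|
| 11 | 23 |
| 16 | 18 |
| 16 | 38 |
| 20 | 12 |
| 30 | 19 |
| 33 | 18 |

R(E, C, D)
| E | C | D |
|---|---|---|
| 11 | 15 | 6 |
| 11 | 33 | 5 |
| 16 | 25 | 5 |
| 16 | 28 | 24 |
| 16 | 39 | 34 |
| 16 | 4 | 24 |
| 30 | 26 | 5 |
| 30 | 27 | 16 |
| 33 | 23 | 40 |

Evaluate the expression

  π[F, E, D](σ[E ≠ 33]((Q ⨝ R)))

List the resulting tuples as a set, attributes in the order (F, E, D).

Q ⋈ R (natural join on E): {(11, 23, 15, 6), (11, 23, 33, 5), (16, 18, 25, 5), (16, 18, 28, 24), (16, 18, 39, 34), (16, 18, 4, 24), (16, 38, 25, 5), (16, 38, 28, 24), (16, 38, 39, 34), (16, 38, 4, 24), (30, 19, 26, 5), (30, 19, 27, 16), (33, 18, 23, 40)}
σ[E ≠ 33]: keep tuples satisfying E ≠ 33 → {(11, 23, 15, 6), (11, 23, 33, 5), (16, 18, 25, 5), (16, 18, 28, 24), (16, 18, 39, 34), (16, 18, 4, 24), (16, 38, 25, 5), (16, 38, 28, 24), (16, 38, 39, 34), (16, 38, 4, 24), (30, 19, 26, 5), (30, 19, 27, 16)}
Projecting to F, E, D (2 duplicate(s) eliminated): {(18, 16, 24), (18, 16, 34), (18, 16, 5), (19, 30, 16), (19, 30, 5), (23, 11, 5), (23, 11, 6), (38, 16, 24), (38, 16, 34), (38, 16, 5)}

{(18, 16, 24), (18, 16, 34), (18, 16, 5), (19, 30, 16), (19, 30, 5), (23, 11, 5), (23, 11, 6), (38, 16, 24), (38, 16, 34), (38, 16, 5)}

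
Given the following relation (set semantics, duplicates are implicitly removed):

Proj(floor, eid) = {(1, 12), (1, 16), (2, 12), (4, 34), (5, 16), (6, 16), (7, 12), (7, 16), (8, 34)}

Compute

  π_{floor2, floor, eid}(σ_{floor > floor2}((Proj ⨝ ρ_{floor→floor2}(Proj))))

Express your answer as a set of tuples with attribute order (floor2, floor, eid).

{(1, 2, 12), (1, 5, 16), (1, 6, 16), (1, 7, 12), (1, 7, 16), (2, 7, 12), (4, 8, 34), (5, 6, 16), (5, 7, 16), (6, 7, 16)}

ρ[floor→floor2]: schema becomes (floor2, eid); tuples unchanged.
Natural join on eid: {(1, 12, 1), (1, 12, 2), (1, 12, 7), (1, 16, 1), (1, 16, 5), (1, 16, 6), (1, 16, 7), (2, 12, 1), (2, 12, 2), (2, 12, 7), (4, 34, 4), (4, 34, 8), (5, 16, 1), (5, 16, 5), (5, 16, 6), (5, 16, 7), (6, 16, 1), (6, 16, 5), (6, 16, 6), (6, 16, 7), (7, 12, 1), (7, 12, 2), (7, 12, 7), (7, 16, 1), (7, 16, 5), (7, 16, 6), (7, 16, 7), (8, 34, 4), (8, 34, 8)}
Filtering on floor > floor2 leaves {(2, 12, 1), (5, 16, 1), (6, 16, 1), (6, 16, 5), (7, 12, 1), (7, 12, 2), (7, 16, 1), (7, 16, 5), (7, 16, 6), (8, 34, 4)}.
Keep only column(s) floor2, floor, eid: {(1, 2, 12), (1, 5, 16), (1, 6, 16), (1, 7, 12), (1, 7, 16), (2, 7, 12), (4, 8, 34), (5, 6, 16), (5, 7, 16), (6, 7, 16)}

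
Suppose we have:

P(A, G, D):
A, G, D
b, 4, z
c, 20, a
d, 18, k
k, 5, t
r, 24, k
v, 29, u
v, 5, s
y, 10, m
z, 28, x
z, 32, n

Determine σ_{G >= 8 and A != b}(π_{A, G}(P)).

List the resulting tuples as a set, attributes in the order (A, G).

{(c, 20), (d, 18), (r, 24), (v, 29), (y, 10), (z, 28), (z, 32)}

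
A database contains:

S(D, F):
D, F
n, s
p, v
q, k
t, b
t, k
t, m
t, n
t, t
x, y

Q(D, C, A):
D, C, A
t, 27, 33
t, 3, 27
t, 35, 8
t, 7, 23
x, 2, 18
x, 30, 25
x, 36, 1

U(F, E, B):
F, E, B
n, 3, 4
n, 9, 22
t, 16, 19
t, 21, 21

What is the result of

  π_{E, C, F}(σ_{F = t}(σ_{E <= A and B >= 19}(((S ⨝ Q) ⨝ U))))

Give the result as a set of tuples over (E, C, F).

{(16, 27, t), (16, 3, t), (16, 7, t), (21, 27, t), (21, 3, t), (21, 7, t)}

S ⋈ Q (natural join on D): {(t, b, 27, 33), (t, b, 3, 27), (t, b, 35, 8), (t, b, 7, 23), (t, k, 27, 33), (t, k, 3, 27), (t, k, 35, 8), (t, k, 7, 23), (t, m, 27, 33), (t, m, 3, 27), (t, m, 35, 8), (t, m, 7, 23), (t, n, 27, 33), (t, n, 3, 27), (t, n, 35, 8), (t, n, 7, 23), (t, t, 27, 33), (t, t, 3, 27), (t, t, 35, 8), (t, t, 7, 23), (x, y, 2, 18), (x, y, 30, 25), (x, y, 36, 1)}
(S ⨝ Q) ⋈ U (natural join on F): {(t, n, 27, 33, 3, 4), (t, n, 27, 33, 9, 22), (t, n, 3, 27, 3, 4), (t, n, 3, 27, 9, 22), (t, n, 35, 8, 3, 4), (t, n, 35, 8, 9, 22), (t, n, 7, 23, 3, 4), (t, n, 7, 23, 9, 22), (t, t, 27, 33, 16, 19), (t, t, 27, 33, 21, 21), (t, t, 3, 27, 16, 19), (t, t, 3, 27, 21, 21), (t, t, 35, 8, 16, 19), (t, t, 35, 8, 21, 21), (t, t, 7, 23, 16, 19), (t, t, 7, 23, 21, 21)}
Filtering on E <= A and B >= 19 leaves {(t, n, 27, 33, 9, 22), (t, n, 3, 27, 9, 22), (t, n, 7, 23, 9, 22), (t, t, 27, 33, 16, 19), (t, t, 27, 33, 21, 21), (t, t, 3, 27, 16, 19), (t, t, 3, 27, 21, 21), (t, t, 7, 23, 16, 19), (t, t, 7, 23, 21, 21)}.
Filtering on F = t leaves {(t, t, 27, 33, 16, 19), (t, t, 27, 33, 21, 21), (t, t, 3, 27, 16, 19), (t, t, 3, 27, 21, 21), (t, t, 7, 23, 16, 19), (t, t, 7, 23, 21, 21)}.
Keep only column(s) E, C, F: {(16, 27, t), (16, 3, t), (16, 7, t), (21, 27, t), (21, 3, t), (21, 7, t)}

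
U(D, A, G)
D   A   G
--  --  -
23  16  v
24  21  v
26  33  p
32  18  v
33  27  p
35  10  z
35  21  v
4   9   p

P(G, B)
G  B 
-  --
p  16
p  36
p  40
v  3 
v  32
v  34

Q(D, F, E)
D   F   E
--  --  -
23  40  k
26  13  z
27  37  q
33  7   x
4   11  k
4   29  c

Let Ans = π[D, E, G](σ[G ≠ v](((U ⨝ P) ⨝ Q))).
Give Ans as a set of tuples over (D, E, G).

{(26, z, p), (33, x, p), (4, c, p), (4, k, p)}

Natural join on G: {(23, 16, v, 3), (23, 16, v, 32), (23, 16, v, 34), (24, 21, v, 3), (24, 21, v, 32), (24, 21, v, 34), (26, 33, p, 16), (26, 33, p, 36), (26, 33, p, 40), (32, 18, v, 3), (32, 18, v, 32), (32, 18, v, 34), (33, 27, p, 16), (33, 27, p, 36), (33, 27, p, 40), (35, 21, v, 3), (35, 21, v, 32), (35, 21, v, 34), (4, 9, p, 16), (4, 9, p, 36), (4, 9, p, 40)}
Natural join on D: {(23, 16, v, 3, 40, k), (23, 16, v, 32, 40, k), (23, 16, v, 34, 40, k), (26, 33, p, 16, 13, z), (26, 33, p, 36, 13, z), (26, 33, p, 40, 13, z), (33, 27, p, 16, 7, x), (33, 27, p, 36, 7, x), (33, 27, p, 40, 7, x), (4, 9, p, 16, 11, k), (4, 9, p, 16, 29, c), (4, 9, p, 36, 11, k), (4, 9, p, 36, 29, c), (4, 9, p, 40, 11, k), (4, 9, p, 40, 29, c)}
Selection G ≠ v: {(26, 33, p, 16, 13, z), (26, 33, p, 36, 13, z), (26, 33, p, 40, 13, z), (33, 27, p, 16, 7, x), (33, 27, p, 36, 7, x), (33, 27, p, 40, 7, x), (4, 9, p, 16, 11, k), (4, 9, p, 16, 29, c), (4, 9, p, 36, 11, k), (4, 9, p, 36, 29, c), (4, 9, p, 40, 11, k), (4, 9, p, 40, 29, c)}
Keep only column(s) D, E, G (8 duplicate(s) eliminated): {(26, z, p), (33, x, p), (4, c, p), (4, k, p)}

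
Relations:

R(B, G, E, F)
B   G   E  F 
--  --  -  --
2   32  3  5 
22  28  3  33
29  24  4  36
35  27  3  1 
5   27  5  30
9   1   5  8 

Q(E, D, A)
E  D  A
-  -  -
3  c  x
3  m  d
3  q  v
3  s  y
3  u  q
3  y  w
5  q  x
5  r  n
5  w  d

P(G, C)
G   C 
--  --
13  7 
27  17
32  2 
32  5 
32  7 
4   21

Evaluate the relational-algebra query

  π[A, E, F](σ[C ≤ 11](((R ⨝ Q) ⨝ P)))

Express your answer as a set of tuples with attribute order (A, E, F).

{(d, 3, 5), (q, 3, 5), (v, 3, 5), (w, 3, 5), (x, 3, 5), (y, 3, 5)}

Natural join on E: {(2, 32, 3, 5, c, x), (2, 32, 3, 5, m, d), (2, 32, 3, 5, q, v), (2, 32, 3, 5, s, y), (2, 32, 3, 5, u, q), (2, 32, 3, 5, y, w), (22, 28, 3, 33, c, x), (22, 28, 3, 33, m, d), (22, 28, 3, 33, q, v), (22, 28, 3, 33, s, y), (22, 28, 3, 33, u, q), (22, 28, 3, 33, y, w), (35, 27, 3, 1, c, x), (35, 27, 3, 1, m, d), (35, 27, 3, 1, q, v), (35, 27, 3, 1, s, y), (35, 27, 3, 1, u, q), (35, 27, 3, 1, y, w), (5, 27, 5, 30, q, x), (5, 27, 5, 30, r, n), (5, 27, 5, 30, w, d), (9, 1, 5, 8, q, x), (9, 1, 5, 8, r, n), (9, 1, 5, 8, w, d)}
Natural join on G: {(2, 32, 3, 5, c, x, 2), (2, 32, 3, 5, c, x, 5), (2, 32, 3, 5, c, x, 7), (2, 32, 3, 5, m, d, 2), (2, 32, 3, 5, m, d, 5), (2, 32, 3, 5, m, d, 7), (2, 32, 3, 5, q, v, 2), (2, 32, 3, 5, q, v, 5), (2, 32, 3, 5, q, v, 7), (2, 32, 3, 5, s, y, 2), (2, 32, 3, 5, s, y, 5), (2, 32, 3, 5, s, y, 7), (2, 32, 3, 5, u, q, 2), (2, 32, 3, 5, u, q, 5), (2, 32, 3, 5, u, q, 7), (2, 32, 3, 5, y, w, 2), (2, 32, 3, 5, y, w, 5), (2, 32, 3, 5, y, w, 7), (35, 27, 3, 1, c, x, 17), (35, 27, 3, 1, m, d, 17), (35, 27, 3, 1, q, v, 17), (35, 27, 3, 1, s, y, 17), (35, 27, 3, 1, u, q, 17), (35, 27, 3, 1, y, w, 17), (5, 27, 5, 30, q, x, 17), (5, 27, 5, 30, r, n, 17), (5, 27, 5, 30, w, d, 17)}
Apply σ_{C ≤ 11}; surviving tuples: {(2, 32, 3, 5, c, x, 2), (2, 32, 3, 5, c, x, 5), (2, 32, 3, 5, c, x, 7), (2, 32, 3, 5, m, d, 2), (2, 32, 3, 5, m, d, 5), (2, 32, 3, 5, m, d, 7), (2, 32, 3, 5, q, v, 2), (2, 32, 3, 5, q, v, 5), (2, 32, 3, 5, q, v, 7), (2, 32, 3, 5, s, y, 2), (2, 32, 3, 5, s, y, 5), (2, 32, 3, 5, s, y, 7), (2, 32, 3, 5, u, q, 2), (2, 32, 3, 5, u, q, 5), (2, 32, 3, 5, u, q, 7), (2, 32, 3, 5, y, w, 2), (2, 32, 3, 5, y, w, 5), (2, 32, 3, 5, y, w, 7)}
Keep only column(s) A, E, F (12 duplicate(s) eliminated): {(d, 3, 5), (q, 3, 5), (v, 3, 5), (w, 3, 5), (x, 3, 5), (y, 3, 5)}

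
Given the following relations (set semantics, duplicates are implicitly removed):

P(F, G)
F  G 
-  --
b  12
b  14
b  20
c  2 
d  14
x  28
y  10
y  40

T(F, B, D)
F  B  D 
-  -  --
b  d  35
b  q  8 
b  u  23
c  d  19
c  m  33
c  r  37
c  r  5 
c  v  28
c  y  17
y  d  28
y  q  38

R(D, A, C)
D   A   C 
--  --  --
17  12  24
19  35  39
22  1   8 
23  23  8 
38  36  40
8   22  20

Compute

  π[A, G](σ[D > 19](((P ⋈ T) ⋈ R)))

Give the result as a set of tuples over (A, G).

P ⋈ T (natural join on F): {(b, 12, d, 35), (b, 12, q, 8), (b, 12, u, 23), (b, 14, d, 35), (b, 14, q, 8), (b, 14, u, 23), (b, 20, d, 35), (b, 20, q, 8), (b, 20, u, 23), (c, 2, d, 19), (c, 2, m, 33), (c, 2, r, 37), (c, 2, r, 5), (c, 2, v, 28), (c, 2, y, 17), (y, 10, d, 28), (y, 10, q, 38), (y, 40, d, 28), (y, 40, q, 38)}
(P ⋈ T) ⋈ R (natural join on D): {(b, 12, q, 8, 22, 20), (b, 12, u, 23, 23, 8), (b, 14, q, 8, 22, 20), (b, 14, u, 23, 23, 8), (b, 20, q, 8, 22, 20), (b, 20, u, 23, 23, 8), (c, 2, d, 19, 35, 39), (c, 2, y, 17, 12, 24), (y, 10, q, 38, 36, 40), (y, 40, q, 38, 36, 40)}
Apply σ_{D > 19}; surviving tuples: {(b, 12, u, 23, 23, 8), (b, 14, u, 23, 23, 8), (b, 20, u, 23, 23, 8), (y, 10, q, 38, 36, 40), (y, 40, q, 38, 36, 40)}
π_{A, G} gives {(23, 12), (23, 14), (23, 20), (36, 10), (36, 40)}.

{(23, 12), (23, 14), (23, 20), (36, 10), (36, 40)}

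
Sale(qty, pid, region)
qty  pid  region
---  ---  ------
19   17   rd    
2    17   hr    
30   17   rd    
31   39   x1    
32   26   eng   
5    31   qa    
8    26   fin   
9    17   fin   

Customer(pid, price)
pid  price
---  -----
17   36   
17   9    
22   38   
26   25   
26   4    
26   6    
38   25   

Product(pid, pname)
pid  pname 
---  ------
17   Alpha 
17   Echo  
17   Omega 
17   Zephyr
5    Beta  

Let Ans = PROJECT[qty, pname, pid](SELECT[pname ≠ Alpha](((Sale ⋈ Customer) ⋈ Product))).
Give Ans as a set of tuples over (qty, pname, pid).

Sale ⋈ Customer (natural join on pid): {(19, 17, rd, 36), (19, 17, rd, 9), (2, 17, hr, 36), (2, 17, hr, 9), (30, 17, rd, 36), (30, 17, rd, 9), (32, 26, eng, 25), (32, 26, eng, 4), (32, 26, eng, 6), (8, 26, fin, 25), (8, 26, fin, 4), (8, 26, fin, 6), (9, 17, fin, 36), (9, 17, fin, 9)}
(Sale ⋈ Customer) ⋈ Product (natural join on pid): {(19, 17, rd, 36, Alpha), (19, 17, rd, 36, Echo), (19, 17, rd, 36, Omega), (19, 17, rd, 36, Zephyr), (19, 17, rd, 9, Alpha), (19, 17, rd, 9, Echo), (19, 17, rd, 9, Omega), (19, 17, rd, 9, Zephyr), (2, 17, hr, 36, Alpha), (2, 17, hr, 36, Echo), (2, 17, hr, 36, Omega), (2, 17, hr, 36, Zephyr), (2, 17, hr, 9, Alpha), (2, 17, hr, 9, Echo), (2, 17, hr, 9, Omega), (2, 17, hr, 9, Zephyr), (30, 17, rd, 36, Alpha), (30, 17, rd, 36, Echo), (30, 17, rd, 36, Omega), (30, 17, rd, 36, Zephyr), (30, 17, rd, 9, Alpha), (30, 17, rd, 9, Echo), (30, 17, rd, 9, Omega), (30, 17, rd, 9, Zephyr), (9, 17, fin, 36, Alpha), (9, 17, fin, 36, Echo), (9, 17, fin, 36, Omega), (9, 17, fin, 36, Zephyr), (9, 17, fin, 9, Alpha), (9, 17, fin, 9, Echo), (9, 17, fin, 9, Omega), (9, 17, fin, 9, Zephyr)}
Selection pname ≠ Alpha: {(19, 17, rd, 36, Echo), (19, 17, rd, 36, Omega), (19, 17, rd, 36, Zephyr), (19, 17, rd, 9, Echo), (19, 17, rd, 9, Omega), (19, 17, rd, 9, Zephyr), (2, 17, hr, 36, Echo), (2, 17, hr, 36, Omega), (2, 17, hr, 36, Zephyr), (2, 17, hr, 9, Echo), (2, 17, hr, 9, Omega), (2, 17, hr, 9, Zephyr), (30, 17, rd, 36, Echo), (30, 17, rd, 36, Omega), (30, 17, rd, 36, Zephyr), (30, 17, rd, 9, Echo), (30, 17, rd, 9, Omega), (30, 17, rd, 9, Zephyr), (9, 17, fin, 36, Echo), (9, 17, fin, 36, Omega), (9, 17, fin, 36, Zephyr), (9, 17, fin, 9, Echo), (9, 17, fin, 9, Omega), (9, 17, fin, 9, Zephyr)}
Projecting to qty, pname, pid (12 duplicate(s) eliminated): {(19, Echo, 17), (19, Omega, 17), (19, Zephyr, 17), (2, Echo, 17), (2, Omega, 17), (2, Zephyr, 17), (30, Echo, 17), (30, Omega, 17), (30, Zephyr, 17), (9, Echo, 17), (9, Omega, 17), (9, Zephyr, 17)}

{(19, Echo, 17), (19, Omega, 17), (19, Zephyr, 17), (2, Echo, 17), (2, Omega, 17), (2, Zephyr, 17), (30, Echo, 17), (30, Omega, 17), (30, Zephyr, 17), (9, Echo, 17), (9, Omega, 17), (9, Zephyr, 17)}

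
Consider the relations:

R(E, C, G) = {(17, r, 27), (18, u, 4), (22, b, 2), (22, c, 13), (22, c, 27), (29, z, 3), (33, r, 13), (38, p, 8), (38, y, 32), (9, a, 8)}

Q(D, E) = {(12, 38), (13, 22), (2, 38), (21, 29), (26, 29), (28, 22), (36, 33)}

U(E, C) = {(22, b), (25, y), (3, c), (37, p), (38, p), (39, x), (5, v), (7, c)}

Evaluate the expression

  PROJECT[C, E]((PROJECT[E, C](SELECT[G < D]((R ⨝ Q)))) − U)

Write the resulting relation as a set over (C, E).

{(c, 22), (r, 33), (z, 29)}

Joining R and Q on E yields {(22, b, 2, 13), (22, b, 2, 28), (22, c, 13, 13), (22, c, 13, 28), (22, c, 27, 13), (22, c, 27, 28), (29, z, 3, 21), (29, z, 3, 26), (33, r, 13, 36), (38, p, 8, 12), (38, p, 8, 2), (38, y, 32, 12), (38, y, 32, 2)}.
σ[G < D]: keep tuples satisfying G < D → {(22, b, 2, 13), (22, b, 2, 28), (22, c, 13, 28), (22, c, 27, 28), (29, z, 3, 21), (29, z, 3, 26), (33, r, 13, 36), (38, p, 8, 12)}
Projecting to E, C (3 duplicate(s) eliminated): {(22, b), (22, c), (29, z), (33, r), (38, p)}
Taking the difference: {(22, c), (29, z), (33, r)}
Projecting to C, E: {(c, 22), (r, 33), (z, 29)}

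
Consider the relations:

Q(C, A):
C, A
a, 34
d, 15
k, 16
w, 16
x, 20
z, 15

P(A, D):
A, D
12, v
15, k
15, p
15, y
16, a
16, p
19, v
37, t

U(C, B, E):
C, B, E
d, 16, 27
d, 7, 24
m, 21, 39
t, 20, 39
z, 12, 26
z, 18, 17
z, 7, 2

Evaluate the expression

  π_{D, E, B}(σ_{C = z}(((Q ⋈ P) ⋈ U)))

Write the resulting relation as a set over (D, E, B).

Natural join on A: {(d, 15, k), (d, 15, p), (d, 15, y), (k, 16, a), (k, 16, p), (w, 16, a), (w, 16, p), (z, 15, k), (z, 15, p), (z, 15, y)}
Natural join on C: {(d, 15, k, 16, 27), (d, 15, k, 7, 24), (d, 15, p, 16, 27), (d, 15, p, 7, 24), (d, 15, y, 16, 27), (d, 15, y, 7, 24), (z, 15, k, 12, 26), (z, 15, k, 18, 17), (z, 15, k, 7, 2), (z, 15, p, 12, 26), (z, 15, p, 18, 17), (z, 15, p, 7, 2), (z, 15, y, 12, 26), (z, 15, y, 18, 17), (z, 15, y, 7, 2)}
Selection C = z: {(z, 15, k, 12, 26), (z, 15, k, 18, 17), (z, 15, k, 7, 2), (z, 15, p, 12, 26), (z, 15, p, 18, 17), (z, 15, p, 7, 2), (z, 15, y, 12, 26), (z, 15, y, 18, 17), (z, 15, y, 7, 2)}
π[D, E, B]: project onto (D, E, B) → {(k, 17, 18), (k, 2, 7), (k, 26, 12), (p, 17, 18), (p, 2, 7), (p, 26, 12), (y, 17, 18), (y, 2, 7), (y, 26, 12)}

{(k, 17, 18), (k, 2, 7), (k, 26, 12), (p, 17, 18), (p, 2, 7), (p, 26, 12), (y, 17, 18), (y, 2, 7), (y, 26, 12)}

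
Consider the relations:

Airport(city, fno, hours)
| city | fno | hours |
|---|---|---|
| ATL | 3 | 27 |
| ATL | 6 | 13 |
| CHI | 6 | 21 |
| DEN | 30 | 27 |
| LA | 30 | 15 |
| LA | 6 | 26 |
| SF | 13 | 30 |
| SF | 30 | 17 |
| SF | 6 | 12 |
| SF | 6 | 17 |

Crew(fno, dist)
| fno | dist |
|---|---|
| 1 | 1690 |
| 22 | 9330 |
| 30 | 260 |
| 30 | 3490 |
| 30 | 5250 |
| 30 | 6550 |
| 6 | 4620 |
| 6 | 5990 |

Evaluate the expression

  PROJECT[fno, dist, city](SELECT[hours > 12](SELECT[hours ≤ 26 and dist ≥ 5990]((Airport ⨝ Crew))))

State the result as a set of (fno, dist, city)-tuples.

Natural join on fno: {(ATL, 6, 13, 4620), (ATL, 6, 13, 5990), (CHI, 6, 21, 4620), (CHI, 6, 21, 5990), (DEN, 30, 27, 260), (DEN, 30, 27, 3490), (DEN, 30, 27, 5250), (DEN, 30, 27, 6550), (LA, 30, 15, 260), (LA, 30, 15, 3490), (LA, 30, 15, 5250), (LA, 30, 15, 6550), (LA, 6, 26, 4620), (LA, 6, 26, 5990), (SF, 30, 17, 260), (SF, 30, 17, 3490), (SF, 30, 17, 5250), (SF, 30, 17, 6550), (SF, 6, 12, 4620), (SF, 6, 12, 5990), (SF, 6, 17, 4620), (SF, 6, 17, 5990)}
Selection hours ≤ 26 and dist ≥ 5990: {(ATL, 6, 13, 5990), (CHI, 6, 21, 5990), (LA, 30, 15, 6550), (LA, 6, 26, 5990), (SF, 30, 17, 6550), (SF, 6, 12, 5990), (SF, 6, 17, 5990)}
Selection hours > 12: {(ATL, 6, 13, 5990), (CHI, 6, 21, 5990), (LA, 30, 15, 6550), (LA, 6, 26, 5990), (SF, 30, 17, 6550), (SF, 6, 17, 5990)}
π_{fno, dist, city} gives {(30, 6550, LA), (30, 6550, SF), (6, 5990, ATL), (6, 5990, CHI), (6, 5990, LA), (6, 5990, SF)}.

{(30, 6550, LA), (30, 6550, SF), (6, 5990, ATL), (6, 5990, CHI), (6, 5990, LA), (6, 5990, SF)}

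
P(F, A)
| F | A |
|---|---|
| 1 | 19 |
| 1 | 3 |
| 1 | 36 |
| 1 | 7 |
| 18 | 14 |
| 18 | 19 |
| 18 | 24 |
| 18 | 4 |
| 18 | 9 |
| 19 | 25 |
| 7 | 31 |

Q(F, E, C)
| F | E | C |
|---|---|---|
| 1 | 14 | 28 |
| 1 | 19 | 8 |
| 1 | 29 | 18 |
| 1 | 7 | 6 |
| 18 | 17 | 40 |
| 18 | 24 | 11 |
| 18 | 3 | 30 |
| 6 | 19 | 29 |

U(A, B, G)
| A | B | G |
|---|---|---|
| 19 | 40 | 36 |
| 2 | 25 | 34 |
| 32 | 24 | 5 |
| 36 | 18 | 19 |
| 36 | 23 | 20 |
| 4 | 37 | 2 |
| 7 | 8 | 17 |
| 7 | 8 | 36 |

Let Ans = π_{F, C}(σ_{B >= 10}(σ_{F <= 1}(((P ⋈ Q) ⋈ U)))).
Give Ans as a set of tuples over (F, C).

Joining P and Q on F yields {(1, 19, 14, 28), (1, 19, 19, 8), (1, 19, 29, 18), (1, 19, 7, 6), (1, 3, 14, 28), (1, 3, 19, 8), (1, 3, 29, 18), (1, 3, 7, 6), (1, 36, 14, 28), (1, 36, 19, 8), (1, 36, 29, 18), (1, 36, 7, 6), (1, 7, 14, 28), (1, 7, 19, 8), (1, 7, 29, 18), (1, 7, 7, 6), (18, 14, 17, 40), (18, 14, 24, 11), (18, 14, 3, 30), (18, 19, 17, 40), (18, 19, 24, 11), (18, 19, 3, 30), (18, 24, 17, 40), (18, 24, 24, 11), (18, 24, 3, 30), (18, 4, 17, 40), (18, 4, 24, 11), (18, 4, 3, 30), (18, 9, 17, 40), (18, 9, 24, 11), (18, 9, 3, 30)}.
Joining (P ⋈ Q) and U on A yields {(1, 19, 14, 28, 40, 36), (1, 19, 19, 8, 40, 36), (1, 19, 29, 18, 40, 36), (1, 19, 7, 6, 40, 36), (1, 36, 14, 28, 18, 19), (1, 36, 14, 28, 23, 20), (1, 36, 19, 8, 18, 19), (1, 36, 19, 8, 23, 20), (1, 36, 29, 18, 18, 19), (1, 36, 29, 18, 23, 20), (1, 36, 7, 6, 18, 19), (1, 36, 7, 6, 23, 20), (1, 7, 14, 28, 8, 17), (1, 7, 14, 28, 8, 36), (1, 7, 19, 8, 8, 17), (1, 7, 19, 8, 8, 36), (1, 7, 29, 18, 8, 17), (1, 7, 29, 18, 8, 36), (1, 7, 7, 6, 8, 17), (1, 7, 7, 6, 8, 36), (18, 19, 17, 40, 40, 36), (18, 19, 24, 11, 40, 36), (18, 19, 3, 30, 40, 36), (18, 4, 17, 40, 37, 2), (18, 4, 24, 11, 37, 2), (18, 4, 3, 30, 37, 2)}.
Selection F <= 1: {(1, 19, 14, 28, 40, 36), (1, 19, 19, 8, 40, 36), (1, 19, 29, 18, 40, 36), (1, 19, 7, 6, 40, 36), (1, 36, 14, 28, 18, 19), (1, 36, 14, 28, 23, 20), (1, 36, 19, 8, 18, 19), (1, 36, 19, 8, 23, 20), (1, 36, 29, 18, 18, 19), (1, 36, 29, 18, 23, 20), (1, 36, 7, 6, 18, 19), (1, 36, 7, 6, 23, 20), (1, 7, 14, 28, 8, 17), (1, 7, 14, 28, 8, 36), (1, 7, 19, 8, 8, 17), (1, 7, 19, 8, 8, 36), (1, 7, 29, 18, 8, 17), (1, 7, 29, 18, 8, 36), (1, 7, 7, 6, 8, 17), (1, 7, 7, 6, 8, 36)}
Selection B >= 10: {(1, 19, 14, 28, 40, 36), (1, 19, 19, 8, 40, 36), (1, 19, 29, 18, 40, 36), (1, 19, 7, 6, 40, 36), (1, 36, 14, 28, 18, 19), (1, 36, 14, 28, 23, 20), (1, 36, 19, 8, 18, 19), (1, 36, 19, 8, 23, 20), (1, 36, 29, 18, 18, 19), (1, 36, 29, 18, 23, 20), (1, 36, 7, 6, 18, 19), (1, 36, 7, 6, 23, 20)}
Projecting to F, C (8 duplicate(s) eliminated): {(1, 18), (1, 28), (1, 6), (1, 8)}

{(1, 18), (1, 28), (1, 6), (1, 8)}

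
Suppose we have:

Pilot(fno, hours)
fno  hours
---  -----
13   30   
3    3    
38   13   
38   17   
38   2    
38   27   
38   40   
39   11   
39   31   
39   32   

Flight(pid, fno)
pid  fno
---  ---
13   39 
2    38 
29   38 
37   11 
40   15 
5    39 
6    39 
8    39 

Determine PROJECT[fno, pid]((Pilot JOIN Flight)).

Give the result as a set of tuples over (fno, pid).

{(38, 2), (38, 29), (39, 13), (39, 5), (39, 6), (39, 8)}

Pilot ⋈ Flight (natural join on fno): {(38, 13, 2), (38, 13, 29), (38, 17, 2), (38, 17, 29), (38, 2, 2), (38, 2, 29), (38, 27, 2), (38, 27, 29), (38, 40, 2), (38, 40, 29), (39, 11, 13), (39, 11, 5), (39, 11, 6), (39, 11, 8), (39, 31, 13), (39, 31, 5), (39, 31, 6), (39, 31, 8), (39, 32, 13), (39, 32, 5), (39, 32, 6), (39, 32, 8)}
π_{fno, pid} gives {(38, 2), (38, 29), (39, 13), (39, 5), (39, 6), (39, 8)} (16 duplicate(s) eliminated).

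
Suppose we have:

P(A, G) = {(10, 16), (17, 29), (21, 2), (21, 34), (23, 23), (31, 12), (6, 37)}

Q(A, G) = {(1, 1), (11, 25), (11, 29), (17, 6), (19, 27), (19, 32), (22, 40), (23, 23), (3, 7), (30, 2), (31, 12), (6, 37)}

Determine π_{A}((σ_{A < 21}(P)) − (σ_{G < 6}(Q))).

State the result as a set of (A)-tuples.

Apply σ_{A < 21}; surviving tuples: {(10, 16), (17, 29), (6, 37)}
Apply σ_{G < 6}; surviving tuples: {(1, 1), (30, 2)}
Set difference of the two operands is {(10, 16), (17, 29), (6, 37)}.
π[A]: project onto (A) → {10, 17, 6}

{10, 17, 6}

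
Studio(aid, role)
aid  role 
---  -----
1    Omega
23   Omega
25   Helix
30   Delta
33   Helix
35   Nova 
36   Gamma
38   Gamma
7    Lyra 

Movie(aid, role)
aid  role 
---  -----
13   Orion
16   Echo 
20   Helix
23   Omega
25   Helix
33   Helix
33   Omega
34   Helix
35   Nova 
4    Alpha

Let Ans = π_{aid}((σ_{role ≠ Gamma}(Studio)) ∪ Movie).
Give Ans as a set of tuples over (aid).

Filtering on role ≠ Gamma leaves {(1, Omega), (23, Omega), (25, Helix), (30, Delta), (33, Helix), (35, Nova), (7, Lyra)}.
Set union of the two operands is {(1, Omega), (13, Orion), (16, Echo), (20, Helix), (23, Omega), (25, Helix), (30, Delta), (33, Helix), (33, Omega), (34, Helix), (35, Nova), (4, Alpha), (7, Lyra)}.
Keep only column(s) aid (1 duplicate(s) eliminated): {1, 13, 16, 20, 23, 25, 30, 33, 34, 35, 4, 7}

{1, 13, 16, 20, 23, 25, 30, 33, 34, 35, 4, 7}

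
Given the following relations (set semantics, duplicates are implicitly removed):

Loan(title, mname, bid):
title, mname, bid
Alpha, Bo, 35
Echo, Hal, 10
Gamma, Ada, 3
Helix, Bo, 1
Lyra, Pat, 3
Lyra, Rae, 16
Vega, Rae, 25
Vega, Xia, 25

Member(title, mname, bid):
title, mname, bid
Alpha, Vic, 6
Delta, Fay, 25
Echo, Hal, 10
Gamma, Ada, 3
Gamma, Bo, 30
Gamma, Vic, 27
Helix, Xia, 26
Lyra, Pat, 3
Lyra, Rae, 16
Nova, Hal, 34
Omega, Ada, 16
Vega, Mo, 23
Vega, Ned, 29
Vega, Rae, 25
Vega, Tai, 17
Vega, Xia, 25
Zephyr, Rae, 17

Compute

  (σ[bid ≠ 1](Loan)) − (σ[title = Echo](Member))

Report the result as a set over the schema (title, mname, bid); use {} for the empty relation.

{(Alpha, Bo, 35), (Gamma, Ada, 3), (Lyra, Pat, 3), (Lyra, Rae, 16), (Vega, Rae, 25), (Vega, Xia, 25)}

Filtering on bid ≠ 1 leaves {(Alpha, Bo, 35), (Echo, Hal, 10), (Gamma, Ada, 3), (Lyra, Pat, 3), (Lyra, Rae, 16), (Vega, Rae, 25), (Vega, Xia, 25)}.
Filtering on title = Echo leaves {(Echo, Hal, 10)}.
Set difference of the two operands is {(Alpha, Bo, 35), (Gamma, Ada, 3), (Lyra, Pat, 3), (Lyra, Rae, 16), (Vega, Rae, 25), (Vega, Xia, 25)}.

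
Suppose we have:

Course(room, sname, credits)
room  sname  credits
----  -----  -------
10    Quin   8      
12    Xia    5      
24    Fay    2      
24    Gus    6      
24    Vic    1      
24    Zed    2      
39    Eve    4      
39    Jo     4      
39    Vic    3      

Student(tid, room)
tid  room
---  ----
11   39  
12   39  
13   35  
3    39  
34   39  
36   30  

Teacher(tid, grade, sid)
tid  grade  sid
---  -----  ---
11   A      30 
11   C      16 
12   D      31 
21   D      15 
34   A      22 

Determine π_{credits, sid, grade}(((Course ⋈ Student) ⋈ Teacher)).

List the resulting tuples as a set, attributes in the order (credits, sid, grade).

{(3, 16, C), (3, 22, A), (3, 30, A), (3, 31, D), (4, 16, C), (4, 22, A), (4, 30, A), (4, 31, D)}

Course ⋈ Student (natural join on room): {(39, Eve, 4, 11), (39, Eve, 4, 12), (39, Eve, 4, 3), (39, Eve, 4, 34), (39, Jo, 4, 11), (39, Jo, 4, 12), (39, Jo, 4, 3), (39, Jo, 4, 34), (39, Vic, 3, 11), (39, Vic, 3, 12), (39, Vic, 3, 3), (39, Vic, 3, 34)}
(Course ⋈ Student) ⋈ Teacher (natural join on tid): {(39, Eve, 4, 11, A, 30), (39, Eve, 4, 11, C, 16), (39, Eve, 4, 12, D, 31), (39, Eve, 4, 34, A, 22), (39, Jo, 4, 11, A, 30), (39, Jo, 4, 11, C, 16), (39, Jo, 4, 12, D, 31), (39, Jo, 4, 34, A, 22), (39, Vic, 3, 11, A, 30), (39, Vic, 3, 11, C, 16), (39, Vic, 3, 12, D, 31), (39, Vic, 3, 34, A, 22)}
π_{credits, sid, grade} gives {(3, 16, C), (3, 22, A), (3, 30, A), (3, 31, D), (4, 16, C), (4, 22, A), (4, 30, A), (4, 31, D)} (4 duplicate(s) eliminated).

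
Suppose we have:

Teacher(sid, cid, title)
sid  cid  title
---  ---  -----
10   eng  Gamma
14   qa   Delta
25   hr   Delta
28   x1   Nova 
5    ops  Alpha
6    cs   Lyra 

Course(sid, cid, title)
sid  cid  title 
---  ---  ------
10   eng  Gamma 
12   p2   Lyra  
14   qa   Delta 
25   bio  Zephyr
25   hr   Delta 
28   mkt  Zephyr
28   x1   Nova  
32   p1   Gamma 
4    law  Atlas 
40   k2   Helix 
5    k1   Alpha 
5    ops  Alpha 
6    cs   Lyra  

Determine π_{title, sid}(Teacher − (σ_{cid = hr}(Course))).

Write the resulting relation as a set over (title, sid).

{(Alpha, 5), (Delta, 14), (Gamma, 10), (Lyra, 6), (Nova, 28)}

Apply σ_{cid = hr}; surviving tuples: {(25, hr, Delta)}
Set difference of the two operands is {(10, eng, Gamma), (14, qa, Delta), (28, x1, Nova), (5, ops, Alpha), (6, cs, Lyra)}.
Keep only column(s) title, sid: {(Alpha, 5), (Delta, 14), (Gamma, 10), (Lyra, 6), (Nova, 28)}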